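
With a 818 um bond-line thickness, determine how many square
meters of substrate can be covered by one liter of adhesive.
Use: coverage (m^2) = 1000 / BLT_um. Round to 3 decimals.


Coverage = 1000 / 818 = 1.222 m^2

1.222


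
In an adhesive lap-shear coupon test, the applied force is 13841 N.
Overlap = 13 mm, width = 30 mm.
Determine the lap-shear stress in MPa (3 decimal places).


stress = F / (overlap * width)
= 13841 / (13 * 30)
= 35.490 MPa

35.490


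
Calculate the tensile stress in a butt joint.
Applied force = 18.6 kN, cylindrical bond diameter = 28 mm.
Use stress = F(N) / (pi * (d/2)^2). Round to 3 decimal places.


A = pi * 14.0^2 = 615.7522 mm^2
sigma = 18600.0 / 615.7522 = 30.207 MPa

30.207


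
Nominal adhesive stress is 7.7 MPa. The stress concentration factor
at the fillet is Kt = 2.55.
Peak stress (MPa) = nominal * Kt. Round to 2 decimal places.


Peak = 7.7 * 2.55 = 19.64 MPa

19.64


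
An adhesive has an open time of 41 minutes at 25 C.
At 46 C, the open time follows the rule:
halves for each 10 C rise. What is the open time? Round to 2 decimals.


Factor = 2^((46-25)/10) = 4.2871
Open time = 41 / 4.2871 = 9.56 min

9.56


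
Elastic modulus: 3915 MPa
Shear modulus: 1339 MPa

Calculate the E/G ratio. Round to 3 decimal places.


E / G = 3915 / 1339 = 2.924

2.924


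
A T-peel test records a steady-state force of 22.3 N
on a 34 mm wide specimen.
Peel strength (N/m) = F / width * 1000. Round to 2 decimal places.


Peel strength = 22.3 / 34 * 1000
= 655.88 N/m

655.88


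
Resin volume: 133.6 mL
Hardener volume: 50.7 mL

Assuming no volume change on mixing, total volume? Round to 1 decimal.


V_total = 133.6 + 50.7 = 184.3 mL

184.3


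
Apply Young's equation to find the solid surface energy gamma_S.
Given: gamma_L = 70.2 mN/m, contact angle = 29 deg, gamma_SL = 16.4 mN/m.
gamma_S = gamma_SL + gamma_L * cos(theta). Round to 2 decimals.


theta_rad = 29 * pi/180 = 0.506145
gamma_S = 16.4 + 70.2 * cos(0.506145)
= 77.80 mN/m

77.80


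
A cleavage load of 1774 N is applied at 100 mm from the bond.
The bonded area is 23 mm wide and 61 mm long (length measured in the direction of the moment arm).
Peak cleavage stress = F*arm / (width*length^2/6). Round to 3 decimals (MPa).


Moment = 1774 * 100 = 177400 N*mm
Section modulus = 23 * 3721 / 6 = 85583 / 6 mm^3
Stress = 177400 / (85583 / 6) = 1064400 / 85583
= 12.437 MPa

12.437


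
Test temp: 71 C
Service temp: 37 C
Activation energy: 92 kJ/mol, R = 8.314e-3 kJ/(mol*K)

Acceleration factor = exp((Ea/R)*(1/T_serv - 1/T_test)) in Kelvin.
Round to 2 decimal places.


AF = exp((92/0.008314)*(1/310.15 - 1/344.15))
= 33.95

33.95


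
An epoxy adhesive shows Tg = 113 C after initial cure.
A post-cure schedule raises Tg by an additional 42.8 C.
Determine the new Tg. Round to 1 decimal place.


New Tg = 113 + 42.8
= 155.8 C

155.8


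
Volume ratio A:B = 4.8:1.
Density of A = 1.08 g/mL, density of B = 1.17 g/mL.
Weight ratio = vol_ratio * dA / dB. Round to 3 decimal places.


Wt ratio = 4.8 * 1.08 / 1.17
= 4.431

4.431


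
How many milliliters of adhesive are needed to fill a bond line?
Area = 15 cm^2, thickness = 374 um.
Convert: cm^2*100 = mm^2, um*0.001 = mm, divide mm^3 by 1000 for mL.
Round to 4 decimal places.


= (15 * 100) * (374 * 0.001) / 1000
= 0.5610 mL

0.5610


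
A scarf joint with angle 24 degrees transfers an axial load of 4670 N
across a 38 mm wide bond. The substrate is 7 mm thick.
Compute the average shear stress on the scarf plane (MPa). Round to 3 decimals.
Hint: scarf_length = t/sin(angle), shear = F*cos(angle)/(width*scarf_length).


scarf_length = 7 / sin(24 deg) = 17.2102 mm
cos(24 deg) = 0.913545
shear stress = 4670 * 0.913545 / (38 * 17.2102)
= 6.523 MPa

6.523


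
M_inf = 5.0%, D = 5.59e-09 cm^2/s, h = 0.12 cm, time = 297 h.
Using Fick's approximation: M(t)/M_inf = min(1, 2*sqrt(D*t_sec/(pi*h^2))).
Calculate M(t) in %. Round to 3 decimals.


t = 1069200 s
ratio = min(1, 2*sqrt(5.59e-09*1069200/(pi*0.0144)))
= 0.726958
M(t) = 5.0 * 0.726958 = 3.635%

3.635


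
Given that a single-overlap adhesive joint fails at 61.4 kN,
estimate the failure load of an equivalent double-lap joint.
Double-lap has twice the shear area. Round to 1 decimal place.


Double-lap factor = 2
Expected load = 61.4 * 2 = 122.8 kN

122.8


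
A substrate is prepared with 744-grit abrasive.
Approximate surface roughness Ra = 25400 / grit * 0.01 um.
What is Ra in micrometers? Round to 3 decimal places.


Ra = 25400 / 744 * 0.01 = 0.341 um

0.341


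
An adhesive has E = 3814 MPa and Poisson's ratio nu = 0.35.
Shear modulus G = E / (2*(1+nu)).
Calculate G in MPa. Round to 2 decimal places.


G = 3814 / (2*(1+0.35))
= 3814 / 2.70
= 1412.59 MPa

1412.59


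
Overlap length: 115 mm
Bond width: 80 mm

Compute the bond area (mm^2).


Bond area = 115 * 80 = 9200 mm^2

9200


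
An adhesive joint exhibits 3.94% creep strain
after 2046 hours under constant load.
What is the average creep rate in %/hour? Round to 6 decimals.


Creep rate = strain / time
= 3.94 / 2046
= 0.001926 %/h

0.001926


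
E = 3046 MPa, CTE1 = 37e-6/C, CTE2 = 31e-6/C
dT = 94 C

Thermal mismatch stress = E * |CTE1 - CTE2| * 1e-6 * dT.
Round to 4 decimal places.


= 3046 * 6e-6 * 94
= 1.7179 MPa

1.7179


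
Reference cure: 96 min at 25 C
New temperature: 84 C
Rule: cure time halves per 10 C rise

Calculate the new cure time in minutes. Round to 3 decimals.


factor = 2^((84-25)/10) = 59.7141
t_new = 96 / 59.7141 = 1.608 min

1.608


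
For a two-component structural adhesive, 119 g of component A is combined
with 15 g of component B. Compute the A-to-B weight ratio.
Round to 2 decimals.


Weight ratio A:B = 119 / 15
= 7.93

7.93


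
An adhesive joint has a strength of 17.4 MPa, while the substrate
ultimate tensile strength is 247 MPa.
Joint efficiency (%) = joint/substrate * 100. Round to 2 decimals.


Efficiency = 17.4 / 247 * 100
= 7.04%

7.04


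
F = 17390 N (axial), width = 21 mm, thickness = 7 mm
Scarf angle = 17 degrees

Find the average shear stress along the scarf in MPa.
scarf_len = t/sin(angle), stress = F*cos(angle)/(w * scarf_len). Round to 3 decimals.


scarf_len = 7/sin(17 deg) = 23.9421
cos(17 deg) = 0.956305
stress = 17390*0.956305/(21*23.9421) = 33.076 MPa

33.076


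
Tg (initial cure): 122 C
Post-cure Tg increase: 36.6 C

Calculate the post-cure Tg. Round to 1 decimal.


Post-cure Tg = 122 + 36.6 = 158.6 C

158.6


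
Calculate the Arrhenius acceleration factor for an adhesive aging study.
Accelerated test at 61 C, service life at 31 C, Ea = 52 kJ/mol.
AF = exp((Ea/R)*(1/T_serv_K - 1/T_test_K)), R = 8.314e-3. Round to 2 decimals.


T_test = 334.15 K, T_serv = 304.15 K
Ea/R = 52 / 0.008314 = 6254.51
AF = exp(6254.51 * (1/304.15 - 1/334.15))
= 6.34

6.34


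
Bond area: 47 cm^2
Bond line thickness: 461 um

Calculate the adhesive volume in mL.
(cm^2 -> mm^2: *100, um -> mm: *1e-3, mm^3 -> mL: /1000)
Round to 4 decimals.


V = 47*100 * 461*1e-3 / 1000
= 2.1667 mL

2.1667


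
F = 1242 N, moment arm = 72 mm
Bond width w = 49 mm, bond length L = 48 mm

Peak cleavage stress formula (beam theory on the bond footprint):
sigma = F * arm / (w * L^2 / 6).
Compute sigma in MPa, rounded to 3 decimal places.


sigma = (1242 * 72) / (49 * 2304 / 6)
= 89424 * 6 / 112896
= 536544 / 112896
= 4.753 MPa

4.753


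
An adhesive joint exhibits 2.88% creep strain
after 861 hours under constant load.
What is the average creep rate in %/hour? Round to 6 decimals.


Creep rate = strain / time
= 2.88 / 861
= 0.003345 %/h

0.003345


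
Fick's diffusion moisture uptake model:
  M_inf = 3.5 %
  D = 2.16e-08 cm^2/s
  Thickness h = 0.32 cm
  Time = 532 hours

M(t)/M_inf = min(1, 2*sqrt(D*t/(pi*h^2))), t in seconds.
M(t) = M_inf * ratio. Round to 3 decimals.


t_sec = 532 * 3600 = 1915200
ratio = 2*sqrt(2.16e-08*1915200/(pi*0.32^2))
= min(1, 0.717198)
= 0.717198
M(t) = 3.5 * 0.717198 = 2.510 %

2.510


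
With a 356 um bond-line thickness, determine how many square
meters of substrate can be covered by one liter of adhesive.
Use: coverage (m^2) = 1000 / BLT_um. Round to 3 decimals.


Coverage = 1000 / 356 = 2.809 m^2

2.809


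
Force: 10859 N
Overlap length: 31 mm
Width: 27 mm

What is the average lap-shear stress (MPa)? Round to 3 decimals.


Average shear stress = F / (overlap * width)
= 10859 / (31 * 27)
= 12.974 MPa

12.974


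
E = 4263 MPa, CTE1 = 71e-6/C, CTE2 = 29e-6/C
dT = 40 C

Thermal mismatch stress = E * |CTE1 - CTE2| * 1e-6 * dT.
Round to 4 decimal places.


= 4263 * 42e-6 * 40
= 7.1618 MPa

7.1618


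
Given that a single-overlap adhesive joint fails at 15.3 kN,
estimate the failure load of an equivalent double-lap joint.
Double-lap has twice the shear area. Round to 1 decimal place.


Double-lap factor = 2
Expected load = 15.3 * 2 = 30.6 kN

30.6


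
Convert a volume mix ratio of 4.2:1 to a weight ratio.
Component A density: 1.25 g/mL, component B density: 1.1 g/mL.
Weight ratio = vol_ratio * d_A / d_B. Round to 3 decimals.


= 4.2 * 1.25 / 1.1 = 4.773

4.773


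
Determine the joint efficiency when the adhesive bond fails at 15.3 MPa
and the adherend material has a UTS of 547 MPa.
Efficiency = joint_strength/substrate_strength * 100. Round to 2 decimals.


Joint efficiency = 15.3 / 547 * 100
= 2.80%

2.80


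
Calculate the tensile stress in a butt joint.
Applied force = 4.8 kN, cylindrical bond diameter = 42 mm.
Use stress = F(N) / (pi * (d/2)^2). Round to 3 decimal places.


A = pi * 21.0^2 = 1385.4424 mm^2
sigma = 4800.0 / 1385.4424 = 3.465 MPa

3.465


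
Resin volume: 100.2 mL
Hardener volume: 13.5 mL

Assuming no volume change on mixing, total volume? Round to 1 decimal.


V_total = 100.2 + 13.5 = 113.7 mL

113.7


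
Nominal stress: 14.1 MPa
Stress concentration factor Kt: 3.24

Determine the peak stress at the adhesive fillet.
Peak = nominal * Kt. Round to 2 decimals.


Peak stress = 14.1 * 3.24
= 45.68 MPa

45.68


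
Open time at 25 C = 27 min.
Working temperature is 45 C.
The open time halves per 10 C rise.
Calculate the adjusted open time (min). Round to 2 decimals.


factor = 2^((45 - 25) / 10) = 4.0000
ot = 27 / 4.0000 = 6.75 min

6.75


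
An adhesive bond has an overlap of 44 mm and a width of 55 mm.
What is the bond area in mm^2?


Bond area = overlap * width
= 44 * 55
= 2420 mm^2

2420


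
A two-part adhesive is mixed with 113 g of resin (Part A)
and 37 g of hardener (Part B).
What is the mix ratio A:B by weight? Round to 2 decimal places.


Mix ratio = mass_A / mass_B
= 113 / 37
= 3.05

3.05


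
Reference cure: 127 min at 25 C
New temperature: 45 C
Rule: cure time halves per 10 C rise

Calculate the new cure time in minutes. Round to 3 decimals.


factor = 2^((45-25)/10) = 4.0000
t_new = 127 / 4.0000 = 31.750 min

31.750


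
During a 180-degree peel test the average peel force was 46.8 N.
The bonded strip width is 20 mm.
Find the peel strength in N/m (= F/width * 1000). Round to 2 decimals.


Peel strength = F/width * 1000
= 46.8 / 20 * 1000
= 2340.00 N/m

2340.00


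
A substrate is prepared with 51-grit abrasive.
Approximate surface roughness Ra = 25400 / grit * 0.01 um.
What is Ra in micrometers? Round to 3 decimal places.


Ra = 25400 / 51 * 0.01 = 4.980 um

4.980


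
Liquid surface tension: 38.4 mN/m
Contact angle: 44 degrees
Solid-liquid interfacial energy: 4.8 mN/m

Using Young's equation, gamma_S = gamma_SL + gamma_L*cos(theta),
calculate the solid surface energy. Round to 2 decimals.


gamma_S = 4.8 + 38.4 * cos(44)
= 32.42 mN/m

32.42


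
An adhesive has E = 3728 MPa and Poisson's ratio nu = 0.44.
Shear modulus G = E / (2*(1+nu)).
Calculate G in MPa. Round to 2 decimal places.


G = 3728 / (2*(1+0.44))
= 3728 / 2.88
= 1294.44 MPa

1294.44


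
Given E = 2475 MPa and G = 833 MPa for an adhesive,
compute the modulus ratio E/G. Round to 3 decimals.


E/G ratio = 2475 / 833 = 2.971

2.971


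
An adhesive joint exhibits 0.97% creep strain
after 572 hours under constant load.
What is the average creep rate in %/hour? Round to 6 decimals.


Creep rate = strain / time
= 0.97 / 572
= 0.001696 %/h

0.001696


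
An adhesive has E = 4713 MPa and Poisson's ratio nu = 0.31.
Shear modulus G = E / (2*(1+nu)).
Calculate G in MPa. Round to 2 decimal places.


G = 4713 / (2*(1+0.31))
= 4713 / 2.62
= 1798.85 MPa

1798.85


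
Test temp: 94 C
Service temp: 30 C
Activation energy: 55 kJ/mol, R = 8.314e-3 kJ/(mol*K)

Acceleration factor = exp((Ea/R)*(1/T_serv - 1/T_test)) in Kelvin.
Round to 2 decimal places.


AF = exp((55/0.008314)*(1/303.15 - 1/367.15))
= 44.88

44.88


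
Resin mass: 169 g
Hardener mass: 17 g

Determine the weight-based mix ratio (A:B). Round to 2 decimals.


Ratio = 169 / 17 = 9.94

9.94


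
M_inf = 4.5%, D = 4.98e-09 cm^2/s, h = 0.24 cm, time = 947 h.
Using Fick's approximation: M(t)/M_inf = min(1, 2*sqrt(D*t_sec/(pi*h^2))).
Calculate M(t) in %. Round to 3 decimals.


t = 3409200 s
ratio = min(1, 2*sqrt(4.98e-09*3409200/(pi*0.0576)))
= 0.612611
M(t) = 4.5 * 0.612611 = 2.757%

2.757


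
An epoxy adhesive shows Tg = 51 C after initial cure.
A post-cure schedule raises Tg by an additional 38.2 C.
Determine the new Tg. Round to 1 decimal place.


New Tg = 51 + 38.2
= 89.2 C

89.2


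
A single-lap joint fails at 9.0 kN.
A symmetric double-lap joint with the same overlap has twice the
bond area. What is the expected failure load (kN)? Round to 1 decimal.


Double-lap load = 2 * 9.0 = 18.0 kN

18.0


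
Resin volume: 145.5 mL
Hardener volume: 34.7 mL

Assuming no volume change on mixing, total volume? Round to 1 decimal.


V_total = 145.5 + 34.7 = 180.2 mL

180.2


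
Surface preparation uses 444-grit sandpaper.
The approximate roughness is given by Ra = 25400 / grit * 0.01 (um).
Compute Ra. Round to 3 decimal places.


Ra = 25400 / 444 * 0.01
= 254 / 444
= 0.572 um

0.572


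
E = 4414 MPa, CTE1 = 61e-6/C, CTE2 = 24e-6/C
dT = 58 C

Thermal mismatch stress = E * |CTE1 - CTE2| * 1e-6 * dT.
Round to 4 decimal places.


= 4414 * 37e-6 * 58
= 9.4724 MPa

9.4724


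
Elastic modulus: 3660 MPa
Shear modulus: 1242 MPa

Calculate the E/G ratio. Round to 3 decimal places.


E / G = 3660 / 1242 = 2.947

2.947


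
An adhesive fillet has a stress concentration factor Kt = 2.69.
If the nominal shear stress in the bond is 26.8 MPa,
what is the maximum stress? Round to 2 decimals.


Max stress = 26.8 * 2.69 = 72.09 MPa

72.09


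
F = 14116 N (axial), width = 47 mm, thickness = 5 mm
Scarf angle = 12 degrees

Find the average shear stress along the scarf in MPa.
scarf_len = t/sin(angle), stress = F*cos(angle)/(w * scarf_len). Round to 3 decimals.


scarf_len = 5/sin(12 deg) = 24.0487
cos(12 deg) = 0.978148
stress = 14116*0.978148/(47*24.0487) = 12.216 MPa

12.216


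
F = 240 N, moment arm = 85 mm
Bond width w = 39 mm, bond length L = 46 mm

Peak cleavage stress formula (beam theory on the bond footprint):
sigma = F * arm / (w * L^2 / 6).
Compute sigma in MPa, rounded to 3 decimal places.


sigma = (240 * 85) / (39 * 2116 / 6)
= 20400 * 6 / 82524
= 122400 / 82524
= 1.483 MPa

1.483


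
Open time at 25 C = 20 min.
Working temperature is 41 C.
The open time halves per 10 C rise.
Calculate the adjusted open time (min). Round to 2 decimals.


factor = 2^((41 - 25) / 10) = 3.0314
ot = 20 / 3.0314 = 6.60 min

6.60


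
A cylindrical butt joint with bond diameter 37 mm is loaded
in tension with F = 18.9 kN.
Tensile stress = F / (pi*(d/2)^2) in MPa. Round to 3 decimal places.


Area = pi * (37/2)^2 = 1075.2101 mm^2
Stress = 18.9*1000 / 1075.2101
= 17.578 MPa

17.578


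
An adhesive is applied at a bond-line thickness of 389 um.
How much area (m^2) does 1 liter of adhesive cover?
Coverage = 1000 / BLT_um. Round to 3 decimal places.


Coverage = 1000 / 389 = 2.571 m^2

2.571


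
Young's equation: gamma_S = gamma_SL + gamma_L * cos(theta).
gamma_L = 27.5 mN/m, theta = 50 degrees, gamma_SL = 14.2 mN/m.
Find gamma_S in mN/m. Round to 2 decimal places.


cos(50 deg) = 0.642788
gamma_S = 14.2 + 27.5 * 0.642788
= 31.88 mN/m

31.88


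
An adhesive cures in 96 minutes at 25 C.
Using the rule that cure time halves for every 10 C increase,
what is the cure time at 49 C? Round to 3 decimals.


Factor = 2^((49 - 25) / 10) = 5.2780
Cure time = 96 / 5.2780
= 18.189 minutes

18.189


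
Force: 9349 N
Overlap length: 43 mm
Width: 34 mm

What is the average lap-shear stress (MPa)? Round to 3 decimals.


Average shear stress = F / (overlap * width)
= 9349 / (43 * 34)
= 6.395 MPa

6.395


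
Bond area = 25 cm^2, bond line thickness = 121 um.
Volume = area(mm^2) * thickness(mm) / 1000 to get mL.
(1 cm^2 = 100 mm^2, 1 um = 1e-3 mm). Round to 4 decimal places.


area_mm2 = 25 * 100 = 2500
blt_mm = 121 * 1e-3 = 0.121
vol_mm3 = 2500 * 0.121 = 302.5
vol_mL = 302.5 / 1000 = 0.3025 mL

0.3025


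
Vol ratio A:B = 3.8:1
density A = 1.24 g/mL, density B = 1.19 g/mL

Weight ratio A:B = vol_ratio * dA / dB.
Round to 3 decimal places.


Weight ratio = 3.8 * 1.24 / 1.19
= 3.960

3.960


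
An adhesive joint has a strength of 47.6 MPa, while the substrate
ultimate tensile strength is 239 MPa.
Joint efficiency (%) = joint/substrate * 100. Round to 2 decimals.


Efficiency = 47.6 / 239 * 100
= 19.92%

19.92


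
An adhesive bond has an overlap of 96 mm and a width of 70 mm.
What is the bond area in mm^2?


Bond area = overlap * width
= 96 * 70
= 6720 mm^2

6720


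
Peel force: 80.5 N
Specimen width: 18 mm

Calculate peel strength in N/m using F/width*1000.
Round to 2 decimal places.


Peel strength = 80.5 / 18 * 1000 = 4472.22 N/m

4472.22


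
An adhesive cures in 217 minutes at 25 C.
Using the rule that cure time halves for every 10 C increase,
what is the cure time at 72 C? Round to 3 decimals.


Factor = 2^((72 - 25) / 10) = 25.9921
Cure time = 217 / 25.9921
= 8.349 minutes

8.349


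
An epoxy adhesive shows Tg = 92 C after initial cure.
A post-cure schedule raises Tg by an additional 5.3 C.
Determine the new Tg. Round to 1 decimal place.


New Tg = 92 + 5.3
= 97.3 C

97.3


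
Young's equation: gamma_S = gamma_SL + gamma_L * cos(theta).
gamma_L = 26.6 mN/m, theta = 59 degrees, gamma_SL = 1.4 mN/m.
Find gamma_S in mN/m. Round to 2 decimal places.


cos(59 deg) = 0.515038
gamma_S = 1.4 + 26.6 * 0.515038
= 15.10 mN/m

15.10


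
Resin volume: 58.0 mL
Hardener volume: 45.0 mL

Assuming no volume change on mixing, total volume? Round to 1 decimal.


V_total = 58.0 + 45.0 = 103.0 mL

103.0


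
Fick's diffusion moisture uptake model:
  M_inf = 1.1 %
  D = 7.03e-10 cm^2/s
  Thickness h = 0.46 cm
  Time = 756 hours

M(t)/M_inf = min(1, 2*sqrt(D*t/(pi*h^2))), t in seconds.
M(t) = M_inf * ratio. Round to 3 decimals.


t_sec = 756 * 3600 = 2721600
ratio = 2*sqrt(7.03e-10*2721600/(pi*0.46^2))
= min(1, 0.107297)
= 0.107297
M(t) = 1.1 * 0.107297 = 0.118 %

0.118


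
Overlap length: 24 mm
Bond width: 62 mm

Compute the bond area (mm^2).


Bond area = 24 * 62 = 1488 mm^2

1488


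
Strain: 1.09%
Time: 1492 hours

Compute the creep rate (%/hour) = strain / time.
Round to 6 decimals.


Creep rate = 1.09 / 1492
= 0.000731 %/h

0.000731


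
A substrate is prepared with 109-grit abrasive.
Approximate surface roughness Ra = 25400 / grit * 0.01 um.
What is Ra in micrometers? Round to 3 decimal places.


Ra = 25400 / 109 * 0.01 = 2.330 um

2.330


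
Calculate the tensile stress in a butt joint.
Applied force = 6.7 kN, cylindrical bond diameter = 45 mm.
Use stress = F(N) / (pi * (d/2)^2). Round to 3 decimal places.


A = pi * 22.5^2 = 1590.4313 mm^2
sigma = 6700.0 / 1590.4313 = 4.213 MPa

4.213


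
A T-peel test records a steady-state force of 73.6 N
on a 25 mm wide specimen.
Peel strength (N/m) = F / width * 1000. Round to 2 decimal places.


Peel strength = 73.6 / 25 * 1000
= 2944.00 N/m

2944.00


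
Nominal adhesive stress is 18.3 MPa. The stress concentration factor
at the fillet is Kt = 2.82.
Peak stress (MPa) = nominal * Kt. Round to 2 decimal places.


Peak = 18.3 * 2.82 = 51.61 MPa

51.61


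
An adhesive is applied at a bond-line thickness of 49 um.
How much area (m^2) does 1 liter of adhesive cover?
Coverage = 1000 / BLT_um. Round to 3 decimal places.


Coverage = 1000 / 49 = 20.408 m^2

20.408


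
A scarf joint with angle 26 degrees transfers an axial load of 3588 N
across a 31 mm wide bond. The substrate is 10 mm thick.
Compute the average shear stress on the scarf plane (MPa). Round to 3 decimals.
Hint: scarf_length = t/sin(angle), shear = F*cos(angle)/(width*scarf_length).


scarf_length = 10 / sin(26 deg) = 22.8117 mm
cos(26 deg) = 0.898794
shear stress = 3588 * 0.898794 / (31 * 22.8117)
= 4.560 MPa

4.560


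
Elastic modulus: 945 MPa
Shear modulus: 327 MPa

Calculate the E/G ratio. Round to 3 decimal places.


E / G = 945 / 327 = 2.890

2.890


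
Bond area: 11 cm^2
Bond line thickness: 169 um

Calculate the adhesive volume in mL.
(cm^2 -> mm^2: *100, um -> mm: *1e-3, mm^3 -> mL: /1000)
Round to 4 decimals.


V = 11*100 * 169*1e-3 / 1000
= 0.1859 mL

0.1859


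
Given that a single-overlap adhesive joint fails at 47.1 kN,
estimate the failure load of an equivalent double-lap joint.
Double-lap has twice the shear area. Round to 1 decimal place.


Double-lap factor = 2
Expected load = 47.1 * 2 = 94.2 kN

94.2


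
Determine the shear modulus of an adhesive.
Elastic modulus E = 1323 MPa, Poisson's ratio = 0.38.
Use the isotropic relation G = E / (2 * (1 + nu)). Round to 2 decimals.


G = 1323 / (2*(1+0.38)) = 1323 / 2.76
= 479.35 MPa

479.35


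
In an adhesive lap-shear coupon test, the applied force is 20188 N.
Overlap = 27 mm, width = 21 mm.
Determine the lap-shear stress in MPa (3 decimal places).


stress = F / (overlap * width)
= 20188 / (27 * 21)
= 35.605 MPa

35.605


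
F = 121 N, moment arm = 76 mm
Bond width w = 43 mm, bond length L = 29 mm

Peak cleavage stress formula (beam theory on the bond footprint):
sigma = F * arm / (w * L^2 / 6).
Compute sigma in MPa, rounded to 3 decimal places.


sigma = (121 * 76) / (43 * 841 / 6)
= 9196 * 6 / 36163
= 55176 / 36163
= 1.526 MPa

1.526


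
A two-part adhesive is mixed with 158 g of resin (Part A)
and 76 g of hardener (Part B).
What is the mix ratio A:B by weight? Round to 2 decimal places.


Mix ratio = mass_A / mass_B
= 158 / 76
= 2.08

2.08


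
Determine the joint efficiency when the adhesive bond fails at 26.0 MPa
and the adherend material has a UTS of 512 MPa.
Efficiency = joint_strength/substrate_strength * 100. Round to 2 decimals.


Joint efficiency = 26.0 / 512 * 100
= 5.08%

5.08


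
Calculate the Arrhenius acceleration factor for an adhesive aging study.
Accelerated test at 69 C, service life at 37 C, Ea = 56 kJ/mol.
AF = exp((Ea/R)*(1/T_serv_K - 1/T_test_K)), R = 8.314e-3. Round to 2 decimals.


T_test = 342.15 K, T_serv = 310.15 K
Ea/R = 56 / 0.008314 = 6735.63
AF = exp(6735.63 * (1/310.15 - 1/342.15))
= 7.62

7.62


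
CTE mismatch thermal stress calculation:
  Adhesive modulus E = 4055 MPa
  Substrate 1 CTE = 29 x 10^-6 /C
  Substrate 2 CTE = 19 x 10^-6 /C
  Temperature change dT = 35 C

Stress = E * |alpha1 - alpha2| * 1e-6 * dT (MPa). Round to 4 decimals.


delta_alpha = |29 - 19| = 10 x 10^-6/C
Stress = 4055 * 10e-6 * 35
= 1.4193 MPa

1.4193


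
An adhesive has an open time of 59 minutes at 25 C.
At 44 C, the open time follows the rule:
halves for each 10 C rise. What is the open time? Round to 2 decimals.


Factor = 2^((44-25)/10) = 3.7321
Open time = 59 / 3.7321 = 15.81 min

15.81


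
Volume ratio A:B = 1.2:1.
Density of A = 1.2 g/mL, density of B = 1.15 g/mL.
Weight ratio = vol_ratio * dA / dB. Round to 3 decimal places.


Wt ratio = 1.2 * 1.2 / 1.15
= 1.252

1.252


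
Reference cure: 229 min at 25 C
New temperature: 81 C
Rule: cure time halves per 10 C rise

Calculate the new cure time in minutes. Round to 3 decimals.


factor = 2^((81-25)/10) = 48.5029
t_new = 229 / 48.5029 = 4.721 min

4.721


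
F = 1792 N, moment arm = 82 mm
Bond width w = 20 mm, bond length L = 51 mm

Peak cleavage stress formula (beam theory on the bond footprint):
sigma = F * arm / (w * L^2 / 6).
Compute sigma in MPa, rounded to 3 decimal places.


sigma = (1792 * 82) / (20 * 2601 / 6)
= 146944 * 6 / 52020
= 881664 / 52020
= 16.949 MPa

16.949


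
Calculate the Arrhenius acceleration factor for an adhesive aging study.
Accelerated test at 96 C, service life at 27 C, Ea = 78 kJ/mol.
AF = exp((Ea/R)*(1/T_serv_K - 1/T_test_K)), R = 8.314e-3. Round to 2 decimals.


T_test = 369.15 K, T_serv = 300.15 K
Ea/R = 78 / 0.008314 = 9381.77
AF = exp(9381.77 * (1/300.15 - 1/369.15))
= 344.61

344.61


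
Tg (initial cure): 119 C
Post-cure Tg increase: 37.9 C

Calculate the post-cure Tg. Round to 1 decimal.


Post-cure Tg = 119 + 37.9 = 156.9 C

156.9


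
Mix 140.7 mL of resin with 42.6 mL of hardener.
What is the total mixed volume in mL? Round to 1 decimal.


Total = 140.7 + 42.6 = 183.3 mL

183.3


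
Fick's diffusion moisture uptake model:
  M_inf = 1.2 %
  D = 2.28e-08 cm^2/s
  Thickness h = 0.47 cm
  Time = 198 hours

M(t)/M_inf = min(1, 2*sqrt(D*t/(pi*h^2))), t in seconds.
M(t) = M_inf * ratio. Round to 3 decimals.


t_sec = 198 * 3600 = 712800
ratio = 2*sqrt(2.28e-08*712800/(pi*0.47^2))
= min(1, 0.306061)
= 0.306061
M(t) = 1.2 * 0.306061 = 0.367 %

0.367


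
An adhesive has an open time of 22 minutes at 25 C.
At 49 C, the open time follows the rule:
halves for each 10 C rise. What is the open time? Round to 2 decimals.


Factor = 2^((49-25)/10) = 5.2780
Open time = 22 / 5.2780 = 4.17 min

4.17


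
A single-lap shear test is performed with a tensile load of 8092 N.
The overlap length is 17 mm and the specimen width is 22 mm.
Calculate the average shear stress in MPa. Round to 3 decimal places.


Shear stress = F / (overlap * width)
= 8092 / (17 * 22)
= 8092 / 374
= 21.636 MPa

21.636


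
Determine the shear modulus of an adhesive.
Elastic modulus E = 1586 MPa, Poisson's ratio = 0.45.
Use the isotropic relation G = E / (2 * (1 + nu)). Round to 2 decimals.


G = 1586 / (2*(1+0.45)) = 1586 / 2.90
= 546.90 MPa

546.90


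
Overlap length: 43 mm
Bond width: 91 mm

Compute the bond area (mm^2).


Bond area = 43 * 91 = 3913 mm^2

3913


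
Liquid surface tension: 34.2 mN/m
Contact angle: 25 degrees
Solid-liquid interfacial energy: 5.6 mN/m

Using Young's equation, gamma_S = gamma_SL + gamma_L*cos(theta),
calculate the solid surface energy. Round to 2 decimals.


gamma_S = 5.6 + 34.2 * cos(25)
= 36.60 mN/m

36.60


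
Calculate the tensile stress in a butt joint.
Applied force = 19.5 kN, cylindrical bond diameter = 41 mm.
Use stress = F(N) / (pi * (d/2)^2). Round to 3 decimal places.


A = pi * 20.5^2 = 1320.2543 mm^2
sigma = 19500.0 / 1320.2543 = 14.770 MPa

14.770


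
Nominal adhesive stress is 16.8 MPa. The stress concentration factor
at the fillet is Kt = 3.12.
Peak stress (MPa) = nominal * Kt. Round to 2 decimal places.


Peak = 16.8 * 3.12 = 52.42 MPa

52.42


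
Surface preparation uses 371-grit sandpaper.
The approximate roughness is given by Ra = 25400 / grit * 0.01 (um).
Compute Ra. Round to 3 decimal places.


Ra = 25400 / 371 * 0.01
= 254 / 371
= 0.685 um

0.685


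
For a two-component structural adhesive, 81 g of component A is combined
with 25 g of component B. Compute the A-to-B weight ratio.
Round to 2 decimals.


Weight ratio A:B = 81 / 25
= 3.24

3.24


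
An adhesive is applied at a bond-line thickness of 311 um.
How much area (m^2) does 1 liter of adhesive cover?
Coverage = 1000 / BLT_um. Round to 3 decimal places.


Coverage = 1000 / 311 = 3.215 m^2

3.215


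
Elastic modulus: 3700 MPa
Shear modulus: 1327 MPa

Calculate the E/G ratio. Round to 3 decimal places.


E / G = 3700 / 1327 = 2.788

2.788


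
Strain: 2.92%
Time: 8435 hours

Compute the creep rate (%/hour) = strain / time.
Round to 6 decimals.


Creep rate = 2.92 / 8435
= 0.000346 %/h

0.000346


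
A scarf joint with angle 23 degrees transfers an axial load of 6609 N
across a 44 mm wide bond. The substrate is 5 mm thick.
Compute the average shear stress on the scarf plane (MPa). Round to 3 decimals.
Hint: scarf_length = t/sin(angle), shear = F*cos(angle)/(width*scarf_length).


scarf_length = 5 / sin(23 deg) = 12.7965 mm
cos(23 deg) = 0.920505
shear stress = 6609 * 0.920505 / (44 * 12.7965)
= 10.805 MPa

10.805


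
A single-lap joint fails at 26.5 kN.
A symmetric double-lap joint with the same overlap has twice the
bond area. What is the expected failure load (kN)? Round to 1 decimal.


Double-lap load = 2 * 26.5 = 53.0 kN

53.0


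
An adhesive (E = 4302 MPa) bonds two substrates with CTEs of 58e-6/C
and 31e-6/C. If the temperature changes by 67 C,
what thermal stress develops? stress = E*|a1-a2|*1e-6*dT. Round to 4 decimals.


Stress = 4302 * |58 - 31| * 1e-6 * 67
= 7.7823 MPa

7.7823


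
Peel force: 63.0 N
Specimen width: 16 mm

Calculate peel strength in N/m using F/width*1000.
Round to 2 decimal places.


Peel strength = 63.0 / 16 * 1000 = 3937.50 N/m

3937.50


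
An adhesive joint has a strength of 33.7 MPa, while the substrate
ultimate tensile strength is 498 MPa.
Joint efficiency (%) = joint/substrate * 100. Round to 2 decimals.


Efficiency = 33.7 / 498 * 100
= 6.77%

6.77


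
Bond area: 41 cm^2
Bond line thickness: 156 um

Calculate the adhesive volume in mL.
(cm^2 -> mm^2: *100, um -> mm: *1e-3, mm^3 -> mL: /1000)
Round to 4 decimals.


V = 41*100 * 156*1e-3 / 1000
= 0.6396 mL

0.6396


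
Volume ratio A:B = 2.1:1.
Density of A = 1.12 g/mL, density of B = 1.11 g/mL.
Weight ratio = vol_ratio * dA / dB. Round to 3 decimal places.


Wt ratio = 2.1 * 1.12 / 1.11
= 2.119

2.119


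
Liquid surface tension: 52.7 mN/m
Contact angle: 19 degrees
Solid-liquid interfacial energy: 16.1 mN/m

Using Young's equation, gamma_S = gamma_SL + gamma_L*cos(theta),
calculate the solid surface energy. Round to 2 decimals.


gamma_S = 16.1 + 52.7 * cos(19)
= 65.93 mN/m

65.93


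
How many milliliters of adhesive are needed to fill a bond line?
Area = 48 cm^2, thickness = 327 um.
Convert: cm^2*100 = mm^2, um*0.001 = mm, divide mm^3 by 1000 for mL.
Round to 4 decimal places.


= (48 * 100) * (327 * 0.001) / 1000
= 1.5696 mL

1.5696


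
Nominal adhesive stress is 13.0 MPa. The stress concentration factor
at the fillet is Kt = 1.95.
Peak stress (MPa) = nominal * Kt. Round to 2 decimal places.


Peak = 13.0 * 1.95 = 25.35 MPa

25.35


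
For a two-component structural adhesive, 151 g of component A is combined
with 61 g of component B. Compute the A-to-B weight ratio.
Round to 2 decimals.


Weight ratio A:B = 151 / 61
= 2.48

2.48


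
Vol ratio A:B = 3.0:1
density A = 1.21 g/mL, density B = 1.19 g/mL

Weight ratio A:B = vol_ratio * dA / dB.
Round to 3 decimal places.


Weight ratio = 3.0 * 1.21 / 1.19
= 3.050

3.050


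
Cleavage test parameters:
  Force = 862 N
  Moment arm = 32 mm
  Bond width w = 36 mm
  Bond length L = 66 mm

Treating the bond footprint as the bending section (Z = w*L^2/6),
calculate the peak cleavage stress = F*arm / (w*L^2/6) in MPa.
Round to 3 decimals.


M = 862 * 32 = 27584 N*mm
Z = 36 * 66^2 / 6 = 156816 / 6 mm^3
sigma = M / Z = 6 * 27584 / 156816 = 165504 / 156816
= 1.055 MPa

1.055


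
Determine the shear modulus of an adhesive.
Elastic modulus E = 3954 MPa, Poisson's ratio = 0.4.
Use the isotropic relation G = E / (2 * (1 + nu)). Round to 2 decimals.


G = 3954 / (2*(1+0.4)) = 3954 / 2.80
= 1412.14 MPa

1412.14


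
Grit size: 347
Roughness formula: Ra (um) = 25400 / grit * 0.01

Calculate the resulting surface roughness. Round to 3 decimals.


Ra = 25400 / 347 * 0.01
= 0.732 um

0.732


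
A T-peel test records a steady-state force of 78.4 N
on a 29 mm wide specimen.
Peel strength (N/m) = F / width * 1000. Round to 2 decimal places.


Peel strength = 78.4 / 29 * 1000
= 2703.45 N/m

2703.45


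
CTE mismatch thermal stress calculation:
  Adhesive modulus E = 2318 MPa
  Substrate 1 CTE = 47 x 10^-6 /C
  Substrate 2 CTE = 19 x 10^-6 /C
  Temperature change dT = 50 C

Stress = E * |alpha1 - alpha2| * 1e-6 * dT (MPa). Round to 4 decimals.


delta_alpha = |47 - 19| = 28 x 10^-6/C
Stress = 2318 * 28e-6 * 50
= 3.2452 MPa

3.2452


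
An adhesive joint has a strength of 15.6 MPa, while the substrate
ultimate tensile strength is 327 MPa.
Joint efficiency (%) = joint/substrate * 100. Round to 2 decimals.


Efficiency = 15.6 / 327 * 100
= 4.77%

4.77


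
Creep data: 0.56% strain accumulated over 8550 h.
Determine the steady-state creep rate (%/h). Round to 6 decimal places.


Rate = 0.56 / 8550 = 0.000065 %/h

0.000065


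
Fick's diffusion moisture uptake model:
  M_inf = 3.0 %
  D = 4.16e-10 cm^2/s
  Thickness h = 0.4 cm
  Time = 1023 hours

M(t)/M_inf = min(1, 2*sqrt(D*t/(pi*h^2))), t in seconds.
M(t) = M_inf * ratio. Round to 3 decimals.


t_sec = 1023 * 3600 = 3682800
ratio = 2*sqrt(4.16e-10*3682800/(pi*0.4^2))
= min(1, 0.110416)
= 0.110416
M(t) = 3.0 * 0.110416 = 0.331 %

0.331


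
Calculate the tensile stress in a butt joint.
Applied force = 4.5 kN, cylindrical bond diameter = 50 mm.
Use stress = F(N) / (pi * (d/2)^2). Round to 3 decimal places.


A = pi * 25.0^2 = 1963.4954 mm^2
sigma = 4500.0 / 1963.4954 = 2.292 MPa

2.292


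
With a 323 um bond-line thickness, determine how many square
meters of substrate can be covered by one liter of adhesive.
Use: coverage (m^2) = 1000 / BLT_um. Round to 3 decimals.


Coverage = 1000 / 323 = 3.096 m^2

3.096


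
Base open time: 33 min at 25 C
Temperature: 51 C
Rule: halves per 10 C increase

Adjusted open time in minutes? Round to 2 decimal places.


Acceleration = 2^((51-25)/10) = 6.0629
Open time = 33 / 6.0629 = 5.44 min

5.44


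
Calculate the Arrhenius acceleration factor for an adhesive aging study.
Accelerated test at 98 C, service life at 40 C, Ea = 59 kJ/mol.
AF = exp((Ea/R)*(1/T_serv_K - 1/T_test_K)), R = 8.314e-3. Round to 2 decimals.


T_test = 371.15 K, T_serv = 313.15 K
Ea/R = 59 / 0.008314 = 7096.46
AF = exp(7096.46 * (1/313.15 - 1/371.15))
= 34.51

34.51


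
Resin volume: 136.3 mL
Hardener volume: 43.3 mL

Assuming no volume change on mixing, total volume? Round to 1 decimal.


V_total = 136.3 + 43.3 = 179.6 mL

179.6


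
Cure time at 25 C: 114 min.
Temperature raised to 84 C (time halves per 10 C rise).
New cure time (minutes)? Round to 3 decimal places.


Acceleration factor = 2^(59/10) = 59.7141
New time = 114 / 59.7141 = 1.909 min

1.909


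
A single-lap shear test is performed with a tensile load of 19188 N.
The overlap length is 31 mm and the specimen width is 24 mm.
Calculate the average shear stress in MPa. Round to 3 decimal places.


Shear stress = F / (overlap * width)
= 19188 / (31 * 24)
= 19188 / 744
= 25.790 MPa

25.790


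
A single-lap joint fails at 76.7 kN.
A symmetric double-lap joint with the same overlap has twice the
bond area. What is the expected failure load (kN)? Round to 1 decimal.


Double-lap load = 2 * 76.7 = 153.4 kN

153.4


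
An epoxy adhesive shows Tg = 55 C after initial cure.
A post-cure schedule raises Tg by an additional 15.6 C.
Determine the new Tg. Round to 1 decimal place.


New Tg = 55 + 15.6
= 70.6 C

70.6


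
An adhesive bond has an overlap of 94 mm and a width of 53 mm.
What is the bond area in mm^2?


Bond area = overlap * width
= 94 * 53
= 4982 mm^2

4982


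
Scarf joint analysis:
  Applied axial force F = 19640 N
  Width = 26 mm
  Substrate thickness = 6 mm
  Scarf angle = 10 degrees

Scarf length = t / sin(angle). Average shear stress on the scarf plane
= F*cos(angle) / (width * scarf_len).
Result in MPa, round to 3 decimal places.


Scarf length = 6 / sin(10 deg) = 34.5526 mm
cos(10 deg) = 0.984808
Shear = 19640 * 0.984808 / (26 * 34.5526)
= 21.530 MPa

21.530


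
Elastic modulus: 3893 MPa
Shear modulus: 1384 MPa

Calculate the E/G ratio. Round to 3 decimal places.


E / G = 3893 / 1384 = 2.813

2.813


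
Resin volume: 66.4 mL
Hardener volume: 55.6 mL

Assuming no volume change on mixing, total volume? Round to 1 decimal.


V_total = 66.4 + 55.6 = 122.0 mL

122.0


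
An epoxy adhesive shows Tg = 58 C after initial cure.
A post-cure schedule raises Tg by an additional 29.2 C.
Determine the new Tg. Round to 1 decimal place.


New Tg = 58 + 29.2
= 87.2 C

87.2


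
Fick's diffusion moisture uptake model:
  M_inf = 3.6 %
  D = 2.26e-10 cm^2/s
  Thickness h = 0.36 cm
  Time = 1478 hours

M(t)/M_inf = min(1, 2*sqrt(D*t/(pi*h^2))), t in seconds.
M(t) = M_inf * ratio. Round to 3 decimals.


t_sec = 1478 * 3600 = 5320800
ratio = 2*sqrt(2.26e-10*5320800/(pi*0.36^2))
= min(1, 0.108691)
= 0.108691
M(t) = 3.6 * 0.108691 = 0.391 %

0.391


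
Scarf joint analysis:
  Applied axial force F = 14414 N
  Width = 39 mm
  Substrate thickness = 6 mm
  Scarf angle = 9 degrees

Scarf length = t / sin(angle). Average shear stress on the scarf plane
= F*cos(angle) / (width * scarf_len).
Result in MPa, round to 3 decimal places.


Scarf length = 6 / sin(9 deg) = 38.3547 mm
cos(9 deg) = 0.987688
Shear = 14414 * 0.987688 / (39 * 38.3547)
= 9.517 MPa

9.517


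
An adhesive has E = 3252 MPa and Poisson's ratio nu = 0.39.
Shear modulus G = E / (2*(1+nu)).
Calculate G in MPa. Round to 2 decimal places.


G = 3252 / (2*(1+0.39))
= 3252 / 2.78
= 1169.78 MPa

1169.78


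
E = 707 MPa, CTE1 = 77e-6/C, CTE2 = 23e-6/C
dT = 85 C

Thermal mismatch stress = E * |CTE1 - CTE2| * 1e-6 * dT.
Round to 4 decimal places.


= 707 * 54e-6 * 85
= 3.2451 MPa

3.2451


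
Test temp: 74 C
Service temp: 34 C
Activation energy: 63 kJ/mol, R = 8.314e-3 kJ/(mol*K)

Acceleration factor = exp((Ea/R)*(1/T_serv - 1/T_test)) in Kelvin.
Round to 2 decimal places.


AF = exp((63/0.008314)*(1/307.15 - 1/347.15))
= 17.16

17.16


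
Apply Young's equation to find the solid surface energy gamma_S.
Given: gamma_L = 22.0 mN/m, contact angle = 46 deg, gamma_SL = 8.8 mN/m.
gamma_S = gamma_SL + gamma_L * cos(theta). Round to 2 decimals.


theta_rad = 46 * pi/180 = 0.802851
gamma_S = 8.8 + 22.0 * cos(0.802851)
= 24.08 mN/m

24.08


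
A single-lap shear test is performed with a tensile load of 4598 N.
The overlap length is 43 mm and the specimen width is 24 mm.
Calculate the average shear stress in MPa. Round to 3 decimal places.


Shear stress = F / (overlap * width)
= 4598 / (43 * 24)
= 4598 / 1032
= 4.455 MPa

4.455


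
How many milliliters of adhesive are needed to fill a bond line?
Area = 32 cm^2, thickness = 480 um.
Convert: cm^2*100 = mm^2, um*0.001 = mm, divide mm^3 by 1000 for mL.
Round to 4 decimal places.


= (32 * 100) * (480 * 0.001) / 1000
= 1.5360 mL

1.5360


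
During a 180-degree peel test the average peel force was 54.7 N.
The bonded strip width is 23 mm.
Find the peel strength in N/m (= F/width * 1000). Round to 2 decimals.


Peel strength = F/width * 1000
= 54.7 / 23 * 1000
= 2378.26 N/m

2378.26


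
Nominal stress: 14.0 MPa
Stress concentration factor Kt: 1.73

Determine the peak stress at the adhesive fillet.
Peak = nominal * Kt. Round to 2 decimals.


Peak stress = 14.0 * 1.73
= 24.22 MPa

24.22


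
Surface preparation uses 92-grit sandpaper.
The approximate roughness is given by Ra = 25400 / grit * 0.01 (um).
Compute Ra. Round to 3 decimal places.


Ra = 25400 / 92 * 0.01
= 254 / 92
= 2.761 um

2.761


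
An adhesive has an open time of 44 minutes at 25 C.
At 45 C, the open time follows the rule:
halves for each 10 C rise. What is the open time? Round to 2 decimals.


Factor = 2^((45-25)/10) = 4.0000
Open time = 44 / 4.0000 = 11.00 min

11.00
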